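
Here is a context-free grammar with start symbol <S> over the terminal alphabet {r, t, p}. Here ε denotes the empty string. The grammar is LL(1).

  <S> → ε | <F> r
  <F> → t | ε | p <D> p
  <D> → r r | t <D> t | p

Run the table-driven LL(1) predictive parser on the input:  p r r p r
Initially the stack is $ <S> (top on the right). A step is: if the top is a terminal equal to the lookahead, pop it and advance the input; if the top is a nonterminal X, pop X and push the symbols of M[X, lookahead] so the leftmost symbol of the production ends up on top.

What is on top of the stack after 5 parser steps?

r

     Stack        Input        Action
  1  $ <S>        p r r p r $  expand <S> → <F> r
  2  $ r <F>      p r r p r $  expand <F> → p <D> p
  3  $ r p <D> p  p r r p r $  match p
  4  $ r p <D>    r r p r $    expand <D> → r r
  5  $ r p r r    r r p r $    match r
Stack after step 5: $ r p r (top = r).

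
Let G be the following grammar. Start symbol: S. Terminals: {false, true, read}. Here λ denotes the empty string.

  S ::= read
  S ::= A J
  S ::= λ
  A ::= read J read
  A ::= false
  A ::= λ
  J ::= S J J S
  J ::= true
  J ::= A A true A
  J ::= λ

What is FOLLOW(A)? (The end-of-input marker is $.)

FIRST(A) = {λ, false, read}
FIRST(S) = {λ, false, read, true}  (via A J)
FIRST(J) = {λ, false, read, true}  (via S J J S, A A true A)
FOLLOW(S) includes $ since S is the start symbol.
FOLLOW(S): in J::=S J J S (occurrence 1), S is followed by J J S with FIRST {λ, false, read, true}; in J::=S J J S (occurrence 1), the suffix after S is nullable, so FOLLOW(S) ⊇ FOLLOW(J) = {$, false, read, true}; in J::=S J J S (occurrence 2), the suffix after S is empty, so FOLLOW(S) ⊇ FOLLOW(J) = {$, false, read, true}. Thus FOLLOW(S) = {$, false, read, true}.
FOLLOW(J): in S::=A J, the suffix after J is empty, so FOLLOW(J) ⊇ FOLLOW(S) = {$, false, read, true}; in A::=read J read, J is followed by read with FIRST {read}; in J::=S J J S (occurrence 1), J is followed by J S with FIRST {λ, false, read, true}; in J::=S J J S (occurrence 1), the suffix after J is nullable (adds nothing new); in J::=S J J S (occurrence 2), J is followed by S with FIRST {λ, false, read, true}; in J::=S J J S (occurrence 2), the suffix after J is nullable (adds nothing new). Thus FOLLOW(J) = {$, false, read, true}.
FOLLOW(A): in S::=A J, A is followed by J with FIRST {λ, false, read, true}; in S::=A J, the suffix after A is nullable, so FOLLOW(A) ⊇ FOLLOW(S) = {$, false, read, true}; in J::=A A true A (occurrence 1), A is followed by A true A with FIRST {false, read, true}; in J::=A A true A (occurrence 2), A is followed by true A with FIRST {true}; in J::=A A true A (occurrence 3), the suffix after A is empty, so FOLLOW(A) ⊇ FOLLOW(J) = {$, false, read, true}. Thus FOLLOW(A) = {$, false, read, true}.

{$, false, read, true}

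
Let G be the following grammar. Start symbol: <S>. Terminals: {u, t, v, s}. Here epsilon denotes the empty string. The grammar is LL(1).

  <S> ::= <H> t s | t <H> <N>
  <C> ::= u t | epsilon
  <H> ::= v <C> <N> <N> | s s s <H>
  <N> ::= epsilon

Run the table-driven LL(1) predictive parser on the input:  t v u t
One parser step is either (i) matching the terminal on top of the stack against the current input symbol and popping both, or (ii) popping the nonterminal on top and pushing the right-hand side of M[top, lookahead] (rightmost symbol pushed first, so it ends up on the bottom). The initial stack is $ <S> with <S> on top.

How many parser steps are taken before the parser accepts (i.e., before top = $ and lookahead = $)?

10

step 1: stack=$ <S>  input=t v u t $  — expand <S> ::= t <H> <N>
step 2: stack=$ <N> <H> t  input=t v u t $  — match t
step 3: stack=$ <N> <H>  input=v u t $  — expand <H> ::= v <C> <N> <N>
step 4: stack=$ <N> <N> <N> <C> v  input=v u t $  — match v
step 5: stack=$ <N> <N> <N> <C>  input=u t $  — expand <C> ::= u t
step 6: stack=$ <N> <N> <N> t u  input=u t $  — match u
step 7: stack=$ <N> <N> <N> t  input=t $  — match t
step 8: stack=$ <N> <N> <N>  input=$  — expand <N> ::= epsilon
step 9: stack=$ <N> <N>  input=$  — expand <N> ::= epsilon
step 10: stack=$ <N>  input=$  — expand <N> ::= epsilon
Accept reached after 10 steps.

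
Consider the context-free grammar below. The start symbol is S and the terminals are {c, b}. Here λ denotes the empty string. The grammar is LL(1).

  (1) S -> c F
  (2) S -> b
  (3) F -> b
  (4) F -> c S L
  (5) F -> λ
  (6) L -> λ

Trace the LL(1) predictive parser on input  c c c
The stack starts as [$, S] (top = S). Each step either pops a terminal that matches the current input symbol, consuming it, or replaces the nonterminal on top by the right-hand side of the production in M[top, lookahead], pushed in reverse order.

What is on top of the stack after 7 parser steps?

step 1: stack=$ S  input=c c c $  — expand S -> c F
step 2: stack=$ F c  input=c c c $  — match c
step 3: stack=$ F  input=c c $  — expand F -> c S L
step 4: stack=$ L S c  input=c c $  — match c
step 5: stack=$ L S  input=c $  — expand S -> c F
step 6: stack=$ L F c  input=c $  — match c
step 7: stack=$ L F  input=$  — expand F -> λ
Stack after step 7: $ L (top = L).

L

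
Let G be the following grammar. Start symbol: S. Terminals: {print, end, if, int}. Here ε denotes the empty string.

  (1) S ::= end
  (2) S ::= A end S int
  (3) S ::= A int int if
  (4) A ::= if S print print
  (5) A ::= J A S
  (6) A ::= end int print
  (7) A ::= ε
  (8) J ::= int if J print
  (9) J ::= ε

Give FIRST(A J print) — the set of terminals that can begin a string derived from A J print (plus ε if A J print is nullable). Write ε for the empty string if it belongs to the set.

FIRST(J) = {ε, int}
FIRST(S) = {end, if, int}  (via A end S int, A int int if)
FIRST(A) = {ε, end, if, int}  (via J A S)
FIRST(A J print): take FIRST of each symbol in turn, carrying on past any symbol whose FIRST contains ε; result {end, if, int, print}.

{end, if, int, print}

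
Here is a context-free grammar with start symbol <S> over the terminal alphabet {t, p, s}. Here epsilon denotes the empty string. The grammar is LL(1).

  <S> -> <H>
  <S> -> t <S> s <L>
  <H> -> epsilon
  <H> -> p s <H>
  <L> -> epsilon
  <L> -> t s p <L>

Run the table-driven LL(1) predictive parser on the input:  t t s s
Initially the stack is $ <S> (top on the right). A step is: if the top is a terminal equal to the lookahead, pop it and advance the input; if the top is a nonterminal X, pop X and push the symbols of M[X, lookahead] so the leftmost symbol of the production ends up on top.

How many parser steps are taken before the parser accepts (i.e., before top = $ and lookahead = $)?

10

      Stack                Input      Action
   1  $ <S>                t t s s $  expand <S> -> t <S> s <L>
   2  $ <L> s <S> t        t t s s $  match t
   3  $ <L> s <S>          t s s $    expand <S> -> t <S> s <L>
   4  $ <L> s <L> s <S> t  t s s $    match t
   5  $ <L> s <L> s <S>    s s $      expand <S> -> <H>
   6  $ <L> s <L> s <H>    s s $      expand <H> -> epsilon
   7  $ <L> s <L> s        s s $      match s
   8  $ <L> s <L>          s $        expand <L> -> epsilon
   9  $ <L> s              s $        match s
  10  $ <L>                $          expand <L> -> epsilon
Accept reached after 10 steps.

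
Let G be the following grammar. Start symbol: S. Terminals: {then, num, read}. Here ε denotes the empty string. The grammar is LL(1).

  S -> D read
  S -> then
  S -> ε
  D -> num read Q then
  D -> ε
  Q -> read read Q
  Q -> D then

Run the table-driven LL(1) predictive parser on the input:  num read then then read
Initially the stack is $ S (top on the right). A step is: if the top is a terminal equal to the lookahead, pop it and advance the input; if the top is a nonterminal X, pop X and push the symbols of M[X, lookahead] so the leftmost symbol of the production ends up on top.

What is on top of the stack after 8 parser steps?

read

     Stack                   Input                      Action
  1  $ S                     num read then then read $  expand S -> D read
  2  $ read D                num read then then read $  expand D -> num read Q then
  3  $ read then Q read num  num read then then read $  match num
  4  $ read then Q read      read then then read $      match read
  5  $ read then Q           then then read $           expand Q -> D then
  6  $ read then then D      then then read $           expand D -> ε
  7  $ read then then        then then read $           match then
  8  $ read then             then read $                match then
Stack after step 8: $ read (top = read).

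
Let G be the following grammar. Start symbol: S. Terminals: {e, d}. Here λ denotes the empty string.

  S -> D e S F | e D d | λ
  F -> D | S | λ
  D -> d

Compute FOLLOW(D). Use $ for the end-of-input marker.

{$, d, e}

FIRST(D): from D->d we get {d}. So FIRST(D) = {d}.
FIRST(S): from S->D e S F we get {d}; from S->e D d we get {e}; from S->λ we get {λ}. So FIRST(S) = {λ, d, e}.
FIRST(F): from F->D we get {d}; from F->S we get {λ, d, e}; from F->λ we get {λ}. So FIRST(F) = {λ, d, e}.
FOLLOW(S) includes $ since S is the start symbol.
FOLLOW(S): in S->D e S F, S is followed by F with FIRST {λ, d, e}; in S->D e S F, the suffix after S is nullable (adds nothing new); in F->S, the suffix after S is empty, so FOLLOW(S) ⊇ FOLLOW(F) = {$, d, e}. Thus FOLLOW(S) = {$, d, e}.
FOLLOW(F): in S->D e S F, the suffix after F is empty, so FOLLOW(F) ⊇ FOLLOW(S) = {$, d, e}. Thus FOLLOW(F) = {$, d, e}.
FOLLOW(D): in S->D e S F, D is followed by e S F with FIRST {e}; in S->e D d, D is followed by d with FIRST {d}; in F->D, the suffix after D is empty, so FOLLOW(D) ⊇ FOLLOW(F) = {$, d, e}. Thus FOLLOW(D) = {$, d, e}.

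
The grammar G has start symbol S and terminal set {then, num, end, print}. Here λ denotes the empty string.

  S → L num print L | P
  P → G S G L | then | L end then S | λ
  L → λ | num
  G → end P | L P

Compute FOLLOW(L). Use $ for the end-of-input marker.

FIRST(L): from L→λ we get {λ}; from L→num we get {num}. So FIRST(L) = {λ, num}.
FIRST(S): from S→L num print L we get {num}; from S→P we get {λ, end, num, then}. So FIRST(S) = {λ, end, num, then}.
FIRST(P): from P→G S G L we get {λ, end, num, then}; from P→then we get {then}; from P→L end then S we get {end, num}; from P→λ we get {λ}. So FIRST(P) = {λ, end, num, then}.
FIRST(G): from G→end P we get {end}; from G→L P we get {λ, end, num, then}. So FIRST(G) = {λ, end, num, then}.
FOLLOW(S) includes $ since S is the start symbol.
FOLLOW(S): in P→G S G L, S is followed by G L with FIRST {λ, end, num, then}; in P→G S G L, the suffix after S is nullable, so FOLLOW(S) ⊇ FOLLOW(P) = {$, end, num, then}; in P→L end then S, the suffix after S is empty, so FOLLOW(S) ⊇ FOLLOW(P) = {$, end, num, then}. Thus FOLLOW(S) = {$, end, num, then}.
FOLLOW(P): in S→P, the suffix after P is empty, so FOLLOW(P) ⊇ FOLLOW(S) = {$, end, num, then}; in G→end P, the suffix after P is empty, so FOLLOW(P) ⊇ FOLLOW(G) = {$, end, num, then}; in G→L P, the suffix after P is empty, so FOLLOW(P) ⊇ FOLLOW(G) = {$, end, num, then}. Thus FOLLOW(P) = {$, end, num, then}.
FOLLOW(G): in P→G S G L (occurrence 1), G is followed by S G L with FIRST {λ, end, num, then}; in P→G S G L (occurrence 1), the suffix after G is nullable, so FOLLOW(G) ⊇ FOLLOW(P) = {$, end, num, then}; in P→G S G L (occurrence 2), G is followed by L with FIRST {λ, num}; in P→G S G L (occurrence 2), the suffix after G is nullable, so FOLLOW(G) ⊇ FOLLOW(P) = {$, end, num, then}. Thus FOLLOW(G) = {$, end, num, then}.
FOLLOW(L): in S→L num print L (occurrence 1), L is followed by num print L with FIRST {num}; in S→L num print L (occurrence 2), the suffix after L is empty, so FOLLOW(L) ⊇ FOLLOW(S) = {$, end, num, then}; in P→G S G L, the suffix after L is empty, so FOLLOW(L) ⊇ FOLLOW(P) = {$, end, num, then}; in P→L end then S, L is followed by end then S with FIRST {end}; in G→L P, L is followed by P with FIRST {λ, end, num, then}; in G→L P, the suffix after L is nullable, so FOLLOW(L) ⊇ FOLLOW(G) = {$, end, num, then}. Thus FOLLOW(L) = {$, end, num, then}.

{$, end, num, then}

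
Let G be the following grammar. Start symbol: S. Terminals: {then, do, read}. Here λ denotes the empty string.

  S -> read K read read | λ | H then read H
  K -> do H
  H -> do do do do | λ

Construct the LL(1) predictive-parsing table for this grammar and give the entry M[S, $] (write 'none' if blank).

FIRST(K) = {do}
FIRST(H) = {λ, do}
FIRST(S) = {λ, do, read, then}  (via H then read H)
FOLLOW(S) includes $ since S is the start symbol.
FOLLOW(S): S appears on no right-hand side. Thus FOLLOW(S) = {$}.
For S -> read K read read: FIRST(read K read read) = {read}, so it goes in M[S, t] for t ∈ {read}.
For S -> λ: FIRST(λ) = {λ}, so it goes in M[S, t] for t ∈ {}; since λ ∈ FIRST, also for every t ∈ FOLLOW(S) = {$}.
For S -> H then read H: FIRST(H then read H) = {do, then}, so it goes in M[S, t] for t ∈ {do, then}.

S -> λ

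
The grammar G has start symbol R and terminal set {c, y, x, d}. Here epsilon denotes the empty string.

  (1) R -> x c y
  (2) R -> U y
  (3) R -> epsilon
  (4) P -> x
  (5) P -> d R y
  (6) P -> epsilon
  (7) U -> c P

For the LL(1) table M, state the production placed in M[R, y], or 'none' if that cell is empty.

R -> epsilon

FIRST(P) = {epsilon, d, x}
FIRST(U) = {c}
FIRST(R) = {epsilon, c, x}  (via U y)
FOLLOW(R) includes $ since R is the start symbol.
FOLLOW(R): in P->d R y, R is followed by y with FIRST {y}. Thus FOLLOW(R) = {$, y}.
For R -> x c y: FIRST(x c y) = {x}, so it goes in M[R, t] for t ∈ {x}.
For R -> U y: FIRST(U y) = {c}, so it goes in M[R, t] for t ∈ {c}.
For R -> epsilon: FIRST(epsilon) = {epsilon}, so it goes in M[R, t] for t ∈ {}; since epsilon ∈ FIRST, also for every t ∈ FOLLOW(R) = {$, y}.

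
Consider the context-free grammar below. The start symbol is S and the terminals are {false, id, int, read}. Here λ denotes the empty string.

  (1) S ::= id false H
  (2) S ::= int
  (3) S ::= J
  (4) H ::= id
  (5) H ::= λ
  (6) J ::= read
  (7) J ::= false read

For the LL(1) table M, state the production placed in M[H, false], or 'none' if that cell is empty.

FIRST(H) = {λ, id}
FIRST(J) = {false, read}
FIRST(S) = {false, id, int, read}  (via J)
FOLLOW(S) includes $ since S is the start symbol.
FOLLOW(S): S appears on no right-hand side. Thus FOLLOW(S) = {$}.
FOLLOW(H): in S::=id false H, the suffix after H is empty, so FOLLOW(H) ⊇ FOLLOW(S) = {$}. Thus FOLLOW(H) = {$}.
For H ::= id: FIRST(id) = {id}, so it goes in M[H, t] for t ∈ {id}.
For H ::= λ: FIRST(λ) = {λ}, so it goes in M[H, t] for t ∈ {}; since λ ∈ FIRST, also for every t ∈ FOLLOW(H) = {$}.
None of these place a production in M[H, false].

none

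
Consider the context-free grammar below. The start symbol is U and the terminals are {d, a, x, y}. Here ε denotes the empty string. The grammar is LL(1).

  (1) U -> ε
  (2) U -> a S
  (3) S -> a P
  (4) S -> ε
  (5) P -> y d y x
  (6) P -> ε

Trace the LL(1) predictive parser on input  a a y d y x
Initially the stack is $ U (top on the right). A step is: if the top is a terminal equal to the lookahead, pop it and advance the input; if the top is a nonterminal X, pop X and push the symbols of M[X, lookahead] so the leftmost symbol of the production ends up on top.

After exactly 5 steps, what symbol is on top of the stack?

step 1: stack=$ U  input=a a y d y x $  — expand U -> a S
step 2: stack=$ S a  input=a a y d y x $  — match a
step 3: stack=$ S  input=a y d y x $  — expand S -> a P
step 4: stack=$ P a  input=a y d y x $  — match a
step 5: stack=$ P  input=y d y x $  — expand P -> y d y x
Stack after step 5: $ x y d y (top = y).

y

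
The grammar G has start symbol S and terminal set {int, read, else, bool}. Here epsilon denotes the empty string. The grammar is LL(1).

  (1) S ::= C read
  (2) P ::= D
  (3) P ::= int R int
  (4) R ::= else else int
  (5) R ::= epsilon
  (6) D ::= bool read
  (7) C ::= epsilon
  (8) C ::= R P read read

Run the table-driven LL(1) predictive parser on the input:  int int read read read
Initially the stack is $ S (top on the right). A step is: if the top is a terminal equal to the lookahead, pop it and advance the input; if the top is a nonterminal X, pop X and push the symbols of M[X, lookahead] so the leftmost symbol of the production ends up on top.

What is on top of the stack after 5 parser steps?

     Stack                       Input                     Action
  1  $ S                         int int read read read $  expand S ::= C read
  2  $ read C                    int int read read read $  expand C ::= R P read read
  3  $ read read read P R        int int read read read $  expand R ::= epsilon
  4  $ read read read P          int int read read read $  expand P ::= int R int
  5  $ read read read int R int  int int read read read $  match int
Stack after step 5: $ read read read int R (top = R).

R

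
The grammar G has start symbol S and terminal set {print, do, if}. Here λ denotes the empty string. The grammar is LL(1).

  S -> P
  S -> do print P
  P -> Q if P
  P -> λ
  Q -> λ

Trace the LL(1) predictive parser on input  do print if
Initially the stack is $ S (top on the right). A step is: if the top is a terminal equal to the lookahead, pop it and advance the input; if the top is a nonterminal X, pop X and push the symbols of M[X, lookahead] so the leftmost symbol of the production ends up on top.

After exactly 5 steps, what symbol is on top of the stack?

if

     Stack         Input          Action
  1  $ S           do print if $  expand S -> do print P
  2  $ P print do  do print if $  match do
  3  $ P print     print if $     match print
  4  $ P           if $           expand P -> Q if P
  5  $ P if Q      if $           expand Q -> λ
Stack after step 5: $ P if (top = if).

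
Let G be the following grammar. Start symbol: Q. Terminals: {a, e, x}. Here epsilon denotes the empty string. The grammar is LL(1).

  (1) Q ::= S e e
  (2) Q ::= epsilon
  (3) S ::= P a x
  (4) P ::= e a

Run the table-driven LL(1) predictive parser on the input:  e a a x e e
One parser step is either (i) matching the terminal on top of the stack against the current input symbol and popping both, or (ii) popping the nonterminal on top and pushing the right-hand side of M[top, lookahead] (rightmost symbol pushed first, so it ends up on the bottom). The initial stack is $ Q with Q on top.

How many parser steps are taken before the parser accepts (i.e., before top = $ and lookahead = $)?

step 1: stack=$ Q  input=e a a x e e $  — expand Q ::= S e e
step 2: stack=$ e e S  input=e a a x e e $  — expand S ::= P a x
step 3: stack=$ e e x a P  input=e a a x e e $  — expand P ::= e a
step 4: stack=$ e e x a a e  input=e a a x e e $  — match e
step 5: stack=$ e e x a a  input=a a x e e $  — match a
step 6: stack=$ e e x a  input=a x e e $  — match a
step 7: stack=$ e e x  input=x e e $  — match x
step 8: stack=$ e e  input=e e $  — match e
step 9: stack=$ e  input=e $  — match e
Accept reached after 9 steps.

9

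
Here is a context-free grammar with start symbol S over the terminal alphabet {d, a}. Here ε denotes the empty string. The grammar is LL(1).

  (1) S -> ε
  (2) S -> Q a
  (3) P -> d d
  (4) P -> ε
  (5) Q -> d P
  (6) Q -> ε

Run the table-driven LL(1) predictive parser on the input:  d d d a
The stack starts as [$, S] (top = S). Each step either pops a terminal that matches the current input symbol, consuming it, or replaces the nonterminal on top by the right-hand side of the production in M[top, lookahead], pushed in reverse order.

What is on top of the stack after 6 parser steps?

a

     Stack    Input      Action
  1  $ S      d d d a $  expand S -> Q a
  2  $ a Q    d d d a $  expand Q -> d P
  3  $ a P d  d d d a $  match d
  4  $ a P    d d a $    expand P -> d d
  5  $ a d d  d d a $    match d
  6  $ a d    d a $      match d
Stack after step 6: $ a (top = a).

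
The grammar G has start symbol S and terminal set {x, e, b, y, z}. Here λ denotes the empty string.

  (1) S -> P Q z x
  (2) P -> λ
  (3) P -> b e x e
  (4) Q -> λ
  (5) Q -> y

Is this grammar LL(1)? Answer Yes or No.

Yes

FIRST(S) = {b, y, z}
FIRST(P) = {λ, b}
FIRST(Q) = {λ, y}
FOLLOW(S) = {$}
FOLLOW(P) = {y, z}
FOLLOW(Q) = {z}
Each cell of M receives at most one production.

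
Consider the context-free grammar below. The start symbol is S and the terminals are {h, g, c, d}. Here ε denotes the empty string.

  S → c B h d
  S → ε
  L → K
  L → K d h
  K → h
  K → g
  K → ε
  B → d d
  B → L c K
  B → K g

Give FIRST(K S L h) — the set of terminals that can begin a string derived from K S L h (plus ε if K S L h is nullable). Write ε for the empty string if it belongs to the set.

FIRST(S): from S→c B h d we get {c}; from S→ε we get {ε}. So FIRST(S) = {ε, c}.
FIRST(K): from K→h we get {h}; from K→g we get {g}; from K→ε we get {ε}. So FIRST(K) = {ε, g, h}.
FIRST(L): from L→K we get {ε, g, h}; from L→K d h we get {d, g, h}. So FIRST(L) = {ε, d, g, h}.
FIRST(B): from B→d d we get {d}; from B→L c K we get {c, d, g, h}; from B→K g we get {g, h}. So FIRST(B) = {c, d, g, h}.
FIRST(K S L h): take FIRST of each symbol in turn, carrying on past any symbol whose FIRST contains ε; result {c, d, g, h}.

{c, d, g, h}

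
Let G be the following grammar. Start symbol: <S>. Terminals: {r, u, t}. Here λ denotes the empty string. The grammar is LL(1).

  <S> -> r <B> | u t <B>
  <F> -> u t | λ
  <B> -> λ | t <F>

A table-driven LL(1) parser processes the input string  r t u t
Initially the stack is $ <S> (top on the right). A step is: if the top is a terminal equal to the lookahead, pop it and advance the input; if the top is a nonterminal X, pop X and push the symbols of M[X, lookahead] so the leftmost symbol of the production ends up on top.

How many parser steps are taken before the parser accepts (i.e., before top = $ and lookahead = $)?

step 1: stack=$ <S>  input=r t u t $  — expand <S> -> r <B>
step 2: stack=$ <B> r  input=r t u t $  — match r
step 3: stack=$ <B>  input=t u t $  — expand <B> -> t <F>
step 4: stack=$ <F> t  input=t u t $  — match t
step 5: stack=$ <F>  input=u t $  — expand <F> -> u t
step 6: stack=$ t u  input=u t $  — match u
step 7: stack=$ t  input=t $  — match t
Accept reached after 7 steps.

7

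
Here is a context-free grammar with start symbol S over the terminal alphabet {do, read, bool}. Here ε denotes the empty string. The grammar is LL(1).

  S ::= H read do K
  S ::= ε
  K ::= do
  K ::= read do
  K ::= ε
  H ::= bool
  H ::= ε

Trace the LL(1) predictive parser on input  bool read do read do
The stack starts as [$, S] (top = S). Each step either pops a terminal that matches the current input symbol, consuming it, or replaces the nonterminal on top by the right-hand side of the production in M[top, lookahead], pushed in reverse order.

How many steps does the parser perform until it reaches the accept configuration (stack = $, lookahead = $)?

step 1: stack=$ S  input=bool read do read do $  — expand S ::= H read do K
step 2: stack=$ K do read H  input=bool read do read do $  — expand H ::= bool
step 3: stack=$ K do read bool  input=bool read do read do $  — match bool
step 4: stack=$ K do read  input=read do read do $  — match read
step 5: stack=$ K do  input=do read do $  — match do
step 6: stack=$ K  input=read do $  — expand K ::= read do
step 7: stack=$ do read  input=read do $  — match read
step 8: stack=$ do  input=do $  — match do
Accept reached after 8 steps.

8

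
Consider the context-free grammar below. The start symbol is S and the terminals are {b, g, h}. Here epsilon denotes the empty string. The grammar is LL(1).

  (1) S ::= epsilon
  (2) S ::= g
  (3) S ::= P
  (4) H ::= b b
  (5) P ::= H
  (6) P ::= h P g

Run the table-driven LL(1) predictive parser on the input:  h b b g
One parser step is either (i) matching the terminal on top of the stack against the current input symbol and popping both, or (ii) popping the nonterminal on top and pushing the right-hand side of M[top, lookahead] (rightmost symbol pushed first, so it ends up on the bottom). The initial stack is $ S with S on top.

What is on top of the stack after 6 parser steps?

b

     Stack    Input      Action
  1  $ S      h b b g $  expand S ::= P
  2  $ P      h b b g $  expand P ::= h P g
  3  $ g P h  h b b g $  match h
  4  $ g P    b b g $    expand P ::= H
  5  $ g H    b b g $    expand H ::= b b
  6  $ g b b  b b g $    match b
Stack after step 6: $ g b (top = b).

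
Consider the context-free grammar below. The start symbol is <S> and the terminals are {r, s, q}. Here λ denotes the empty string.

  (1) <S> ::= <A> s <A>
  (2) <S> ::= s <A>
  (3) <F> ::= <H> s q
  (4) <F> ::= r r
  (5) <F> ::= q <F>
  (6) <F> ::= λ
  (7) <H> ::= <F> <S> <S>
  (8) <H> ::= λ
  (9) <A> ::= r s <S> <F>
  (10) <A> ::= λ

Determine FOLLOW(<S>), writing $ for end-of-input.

FIRST(<A>) = {λ, r}
FIRST(<S>) = {r, s}  (via <A> s <A>)
FIRST(<F>) = {λ, q, r, s}  (via <H> s q)
FIRST(<H>) = {λ, q, r, s}  (via <F> <S> <S>)
FOLLOW(<S>) includes $ since <S> is the start symbol.
FOLLOW(<H>): in <F>::=<H> s q, <H> is followed by s q with FIRST {s}. Thus FOLLOW(<H>) = {s}.
FOLLOW(<S>): in <H>::=<F> <S> <S> (occurrence 1), <S> is followed by <S> with FIRST {r, s}; in <H>::=<F> <S> <S> (occurrence 2), the suffix after <S> is empty, so FOLLOW(<S>) ⊇ FOLLOW(<H>) = {s}; in <A>::=r s <S> <F>, <S> is followed by <F> with FIRST {λ, q, r, s}; in <A>::=r s <S> <F>, the suffix after <S> is nullable, so FOLLOW(<S>) ⊇ FOLLOW(<A>) = {$, q, r, s}. Thus FOLLOW(<S>) = {$, q, r, s}.
FOLLOW(<A>): in <S>::=<A> s <A> (occurrence 1), <A> is followed by s <A> with FIRST {s}; in <S>::=<A> s <A> (occurrence 2), the suffix after <A> is empty, so FOLLOW(<A>) ⊇ FOLLOW(<S>) = {$, q, r, s}; in <S>::=s <A>, the suffix after <A> is empty, so FOLLOW(<A>) ⊇ FOLLOW(<S>) = {$, q, r, s}. Thus FOLLOW(<A>) = {$, q, r, s}.
FOLLOW(<F>): in <F>::=q <F>, the suffix after <F> is empty (adds nothing new); in <H>::=<F> <S> <S>, <F> is followed by <S> <S> with FIRST {r, s}; in <A>::=r s <S> <F>, the suffix after <F> is empty, so FOLLOW(<F>) ⊇ FOLLOW(<A>) = {$, q, r, s}. Thus FOLLOW(<F>) = {$, q, r, s}.

{$, q, r, s}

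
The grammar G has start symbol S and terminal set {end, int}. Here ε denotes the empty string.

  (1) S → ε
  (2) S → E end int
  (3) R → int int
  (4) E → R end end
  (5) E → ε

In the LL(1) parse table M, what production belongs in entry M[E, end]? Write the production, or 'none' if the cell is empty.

FIRST(R): from R→int int we get {int}. So FIRST(R) = {int}.
FIRST(E): from E→R end end we get {int}; from E→ε we get {ε}. So FIRST(E) = {ε, int}.
FIRST(S): from S→ε we get {ε}; from S→E end int we get {end, int}. So FIRST(S) = {ε, end, int}.
FOLLOW(S) includes $ since S is the start symbol.
FOLLOW(E): in S→E end int, E is followed by end int with FIRST {end}. Thus FOLLOW(E) = {end}.
For E → R end end: FIRST(R end end) = {int}, so it goes in M[E, t] for t ∈ {int}.
For E → ε: FIRST(ε) = {ε}, so it goes in M[E, t] for t ∈ {}; since ε ∈ FIRST, also for every t ∈ FOLLOW(E) = {end}.

E → ε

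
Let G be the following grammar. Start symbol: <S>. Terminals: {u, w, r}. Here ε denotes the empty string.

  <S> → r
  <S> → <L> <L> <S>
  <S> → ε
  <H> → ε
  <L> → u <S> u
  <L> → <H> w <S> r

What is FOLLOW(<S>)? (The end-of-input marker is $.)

FIRST(<H>) = {ε}
FIRST(<L>) = {u, w}  (via <H> w <S> r)
FIRST(<S>) = {ε, r, u, w}  (via <L> <L> <S>)
FOLLOW(<S>) includes $ since <S> is the start symbol.
FOLLOW(<S>): in <S>→<L> <L> <S>, the suffix after <S> is empty (adds nothing new); in <L>→u <S> u, <S> is followed by u with FIRST {u}; in <L>→<H> w <S> r, <S> is followed by r with FIRST {r}. Thus FOLLOW(<S>) = {$, r, u}.
FOLLOW(<H>): in <L>→<H> w <S> r, <H> is followed by w <S> r with FIRST {w}. Thus FOLLOW(<H>) = {w}.
FOLLOW(<L>): in <S>→<L> <L> <S> (occurrence 1), <L> is followed by <L> <S> with FIRST {u, w}; in <S>→<L> <L> <S> (occurrence 2), <L> is followed by <S> with FIRST {ε, r, u, w}; in <S>→<L> <L> <S> (occurrence 2), the suffix after <L> is nullable, so FOLLOW(<L>) ⊇ FOLLOW(<S>) = {$, r, u}. Thus FOLLOW(<L>) = {$, r, u, w}.

{$, r, u}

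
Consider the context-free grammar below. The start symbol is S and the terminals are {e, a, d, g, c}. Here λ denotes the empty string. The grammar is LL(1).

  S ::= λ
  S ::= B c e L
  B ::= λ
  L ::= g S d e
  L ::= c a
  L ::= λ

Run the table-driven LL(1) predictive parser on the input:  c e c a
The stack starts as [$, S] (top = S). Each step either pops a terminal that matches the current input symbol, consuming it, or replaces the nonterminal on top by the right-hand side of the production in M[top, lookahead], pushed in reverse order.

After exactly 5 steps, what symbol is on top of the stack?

c

step 1: stack=$ S  input=c e c a $  — expand S ::= B c e L
step 2: stack=$ L e c B  input=c e c a $  — expand B ::= λ
step 3: stack=$ L e c  input=c e c a $  — match c
step 4: stack=$ L e  input=e c a $  — match e
step 5: stack=$ L  input=c a $  — expand L ::= c a
Stack after step 5: $ a c (top = c).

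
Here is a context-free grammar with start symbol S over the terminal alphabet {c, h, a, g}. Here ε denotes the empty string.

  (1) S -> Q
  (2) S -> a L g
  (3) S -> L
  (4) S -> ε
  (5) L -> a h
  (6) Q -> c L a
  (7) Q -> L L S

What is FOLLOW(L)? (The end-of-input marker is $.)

{$, a, c, g}

FIRST(L) = {a}
FIRST(Q) = {a, c}  (via L L S)
FIRST(S) = {ε, a, c}  (via Q, L)
FOLLOW(S) includes $ since S is the start symbol.
FOLLOW(S): in Q->L L S, the suffix after S is empty, so FOLLOW(S) ⊇ FOLLOW(Q) = {$}. Thus FOLLOW(S) = {$}.
FOLLOW(Q): in S->Q, the suffix after Q is empty, so FOLLOW(Q) ⊇ FOLLOW(S) = {$}. Thus FOLLOW(Q) = {$}.
FOLLOW(L): in S->a L g, L is followed by g with FIRST {g}; in S->L, the suffix after L is empty, so FOLLOW(L) ⊇ FOLLOW(S) = {$}; in Q->c L a, L is followed by a with FIRST {a}; in Q->L L S (occurrence 1), L is followed by L S with FIRST {a}; in Q->L L S (occurrence 2), L is followed by S with FIRST {ε, a, c}; in Q->L L S (occurrence 2), the suffix after L is nullable, so FOLLOW(L) ⊇ FOLLOW(Q) = {$}. Thus FOLLOW(L) = {$, a, c, g}.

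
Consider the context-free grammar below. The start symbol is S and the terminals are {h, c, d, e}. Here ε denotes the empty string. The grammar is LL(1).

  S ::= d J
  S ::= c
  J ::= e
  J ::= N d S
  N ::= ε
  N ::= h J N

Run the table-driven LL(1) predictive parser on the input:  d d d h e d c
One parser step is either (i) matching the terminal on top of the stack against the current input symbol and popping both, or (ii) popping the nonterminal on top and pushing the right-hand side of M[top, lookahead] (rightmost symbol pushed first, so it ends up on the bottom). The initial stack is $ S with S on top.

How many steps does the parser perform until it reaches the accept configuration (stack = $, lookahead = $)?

16

      Stack        Input            Action
   1  $ S          d d d h e d c $  expand S ::= d J
   2  $ J d        d d d h e d c $  match d
   3  $ J          d d h e d c $    expand J ::= N d S
   4  $ S d N      d d h e d c $    expand N ::= ε
   5  $ S d        d d h e d c $    match d
   6  $ S          d h e d c $      expand S ::= d J
   7  $ J d        d h e d c $      match d
   8  $ J          h e d c $        expand J ::= N d S
   9  $ S d N      h e d c $        expand N ::= h J N
  10  $ S d N J h  h e d c $        match h
  11  $ S d N J    e d c $          expand J ::= e
  12  $ S d N e    e d c $          match e
  13  $ S d N      d c $            expand N ::= ε
  14  $ S d        d c $            match d
  15  $ S          c $              expand S ::= c
  16  $ c          c $              match c
Accept reached after 16 steps.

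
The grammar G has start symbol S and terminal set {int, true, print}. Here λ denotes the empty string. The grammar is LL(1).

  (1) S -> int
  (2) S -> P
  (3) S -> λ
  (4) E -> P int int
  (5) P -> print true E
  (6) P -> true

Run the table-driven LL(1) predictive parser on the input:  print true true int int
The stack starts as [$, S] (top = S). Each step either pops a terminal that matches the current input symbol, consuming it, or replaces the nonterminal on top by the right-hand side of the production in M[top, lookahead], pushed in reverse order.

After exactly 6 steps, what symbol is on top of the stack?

true

     Stack           Input                      Action
  1  $ S             print true true int int $  expand S -> P
  2  $ P             print true true int int $  expand P -> print true E
  3  $ E true print  print true true int int $  match print
  4  $ E true        true true int int $        match true
  5  $ E             true int int $             expand E -> P int int
  6  $ int int P     true int int $             expand P -> true
Stack after step 6: $ int int true (top = true).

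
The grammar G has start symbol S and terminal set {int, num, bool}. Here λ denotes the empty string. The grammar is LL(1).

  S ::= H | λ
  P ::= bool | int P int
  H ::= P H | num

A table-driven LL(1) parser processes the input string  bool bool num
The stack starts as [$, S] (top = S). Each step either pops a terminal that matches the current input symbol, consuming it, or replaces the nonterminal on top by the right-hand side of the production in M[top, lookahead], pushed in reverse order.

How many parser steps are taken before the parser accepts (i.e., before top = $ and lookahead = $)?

9

step 1: stack=$ S  input=bool bool num $  — expand S ::= H
step 2: stack=$ H  input=bool bool num $  — expand H ::= P H
step 3: stack=$ H P  input=bool bool num $  — expand P ::= bool
step 4: stack=$ H bool  input=bool bool num $  — match bool
step 5: stack=$ H  input=bool num $  — expand H ::= P H
step 6: stack=$ H P  input=bool num $  — expand P ::= bool
step 7: stack=$ H bool  input=bool num $  — match bool
step 8: stack=$ H  input=num $  — expand H ::= num
step 9: stack=$ num  input=num $  — match num
Accept reached after 9 steps.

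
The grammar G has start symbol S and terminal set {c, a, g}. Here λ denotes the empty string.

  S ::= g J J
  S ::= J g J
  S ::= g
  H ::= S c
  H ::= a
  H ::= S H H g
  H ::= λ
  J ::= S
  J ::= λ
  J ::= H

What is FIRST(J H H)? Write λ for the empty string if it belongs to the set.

FIRST(S): from S::=g J J we get {g}; from S::=J g J we get {a, g}; from S::=g we get {g}. So FIRST(S) = {a, g}.
FIRST(H): from H::=S c we get {a, g}; from H::=a we get {a}; from H::=S H H g we get {a, g}; from H::=λ we get {λ}. So FIRST(H) = {λ, a, g}.
FIRST(J): from J::=S we get {a, g}; from J::=λ we get {λ}; from J::=H we get {λ, a, g}. So FIRST(J) = {λ, a, g}.
FIRST(J H H): take FIRST of each symbol in turn, carrying on past any symbol whose FIRST contains λ; result {λ, a, g}.

{λ, a, g}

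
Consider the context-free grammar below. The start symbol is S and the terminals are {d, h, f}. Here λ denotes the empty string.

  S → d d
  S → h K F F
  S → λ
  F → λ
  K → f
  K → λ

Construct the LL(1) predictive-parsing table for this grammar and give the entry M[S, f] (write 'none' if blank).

none

FIRST(S) = {λ, d, h}
FIRST(F) = {λ}
FIRST(K) = {λ, f}
FOLLOW(S) includes $ since S is the start symbol.
FOLLOW(S): S appears on no right-hand side. Thus FOLLOW(S) = {$}.
For S → d d: FIRST(d d) = {d}, so it goes in M[S, t] for t ∈ {d}.
For S → h K F F: FIRST(h K F F) = {h}, so it goes in M[S, t] for t ∈ {h}.
For S → λ: FIRST(λ) = {λ}, so it goes in M[S, t] for t ∈ {}; since λ ∈ FIRST, also for every t ∈ FOLLOW(S) = {$}.
None of these place a production in M[S, f].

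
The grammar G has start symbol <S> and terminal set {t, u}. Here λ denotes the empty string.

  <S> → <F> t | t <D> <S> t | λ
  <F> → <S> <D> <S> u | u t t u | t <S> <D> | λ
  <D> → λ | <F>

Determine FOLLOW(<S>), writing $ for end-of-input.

FIRST(<S>) = {λ, t, u}  (via <F> t)
FIRST(<F>) = {λ, t, u}  (via <S> <D> <S> u)
FIRST(<D>) = {λ, t, u}  (via <F>)
FOLLOW(<S>) includes $ since <S> is the start symbol.
FOLLOW(<S>): in <S>→t <D> <S> t, <S> is followed by t with FIRST {t}; in <F>→<S> <D> <S> u (occurrence 1), <S> is followed by <D> <S> u with FIRST {t, u}; in <F>→<S> <D> <S> u (occurrence 2), <S> is followed by u with FIRST {u}; in <F>→t <S> <D>, <S> is followed by <D> with FIRST {λ, t, u}; in <F>→t <S> <D>, the suffix after <S> is nullable, so FOLLOW(<S>) ⊇ FOLLOW(<F>) = {t, u}. Thus FOLLOW(<S>) = {$, t, u}.
FOLLOW(<F>): in <S>→<F> t, <F> is followed by t with FIRST {t}; in <D>→<F>, the suffix after <F> is empty, so FOLLOW(<F>) ⊇ FOLLOW(<D>) = {t, u}. Thus FOLLOW(<F>) = {t, u}.
FOLLOW(<D>): in <S>→t <D> <S> t, <D> is followed by <S> t with FIRST {t, u}; in <F>→<S> <D> <S> u, <D> is followed by <S> u with FIRST {t, u}; in <F>→t <S> <D>, the suffix after <D> is empty, so FOLLOW(<D>) ⊇ FOLLOW(<F>) = {t, u}. Thus FOLLOW(<D>) = {t, u}.

{$, t, u}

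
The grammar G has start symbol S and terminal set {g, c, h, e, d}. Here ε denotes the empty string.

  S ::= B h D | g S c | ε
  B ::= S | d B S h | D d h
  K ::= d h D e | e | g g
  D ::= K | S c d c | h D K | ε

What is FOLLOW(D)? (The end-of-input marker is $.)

FIRST(K): from K::=d h D e we get {d}; from K::=e we get {e}; from K::=g g we get {g}. So FIRST(K) = {d, e, g}.
FIRST(S): from S::=B h D we get {c, d, e, g, h}; from S::=g S c we get {g}; from S::=ε we get {ε}. So FIRST(S) = {ε, c, d, e, g, h}.
FIRST(D): from D::=K we get {d, e, g}; from D::=S c d c we get {c, d, e, g, h}; from D::=h D K we get {h}; from D::=ε we get {ε}. So FIRST(D) = {ε, c, d, e, g, h}.
FIRST(B): from B::=S we get {ε, c, d, e, g, h}; from B::=d B S h we get {d}; from B::=D d h we get {c, d, e, g, h}. So FIRST(B) = {ε, c, d, e, g, h}.
FOLLOW(S) includes $ since S is the start symbol.
FOLLOW(B): in S::=B h D, B is followed by h D with FIRST {h}; in B::=d B S h, B is followed by S h with FIRST {c, d, e, g, h}. Thus FOLLOW(B) = {c, d, e, g, h}.
FOLLOW(S): in S::=g S c, S is followed by c with FIRST {c}; in B::=S, the suffix after S is empty, so FOLLOW(S) ⊇ FOLLOW(B) = {c, d, e, g, h}; in B::=d B S h, S is followed by h with FIRST {h}; in D::=S c d c, S is followed by c d c with FIRST {c}. Thus FOLLOW(S) = {$, c, d, e, g, h}.
FOLLOW(D): in S::=B h D, the suffix after D is empty, so FOLLOW(D) ⊇ FOLLOW(S) = {$, c, d, e, g, h}; in B::=D d h, D is followed by d h with FIRST {d}; in K::=d h D e, D is followed by e with FIRST {e}; in D::=h D K, D is followed by K with FIRST {d, e, g}. Thus FOLLOW(D) = {$, c, d, e, g, h}.
FOLLOW(K): in D::=K, the suffix after K is empty, so FOLLOW(K) ⊇ FOLLOW(D) = {$, c, d, e, g, h}; in D::=h D K, the suffix after K is empty, so FOLLOW(K) ⊇ FOLLOW(D) = {$, c, d, e, g, h}. Thus FOLLOW(K) = {$, c, d, e, g, h}.

{$, c, d, e, g, h}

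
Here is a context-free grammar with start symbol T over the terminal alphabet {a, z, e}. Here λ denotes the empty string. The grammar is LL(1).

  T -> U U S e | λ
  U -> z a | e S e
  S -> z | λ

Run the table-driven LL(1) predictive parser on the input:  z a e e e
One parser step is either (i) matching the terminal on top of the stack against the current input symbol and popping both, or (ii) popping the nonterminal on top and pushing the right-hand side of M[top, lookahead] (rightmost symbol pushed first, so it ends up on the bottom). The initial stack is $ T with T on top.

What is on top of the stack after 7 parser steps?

e

step 1: stack=$ T  input=z a e e e $  — expand T -> U U S e
step 2: stack=$ e S U U  input=z a e e e $  — expand U -> z a
step 3: stack=$ e S U a z  input=z a e e e $  — match z
step 4: stack=$ e S U a  input=a e e e $  — match a
step 5: stack=$ e S U  input=e e e $  — expand U -> e S e
step 6: stack=$ e S e S e  input=e e e $  — match e
step 7: stack=$ e S e S  input=e e $  — expand S -> λ
Stack after step 7: $ e S e (top = e).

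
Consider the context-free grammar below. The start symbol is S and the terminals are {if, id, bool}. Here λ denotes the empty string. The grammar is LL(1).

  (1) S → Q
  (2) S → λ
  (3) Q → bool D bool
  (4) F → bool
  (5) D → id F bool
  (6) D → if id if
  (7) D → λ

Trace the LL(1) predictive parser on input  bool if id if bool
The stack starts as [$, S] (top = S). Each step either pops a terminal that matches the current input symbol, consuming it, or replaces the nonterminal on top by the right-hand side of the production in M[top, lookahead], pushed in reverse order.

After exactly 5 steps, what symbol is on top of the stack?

id

step 1: stack=$ S  input=bool if id if bool $  — expand S → Q
step 2: stack=$ Q  input=bool if id if bool $  — expand Q → bool D bool
step 3: stack=$ bool D bool  input=bool if id if bool $  — match bool
step 4: stack=$ bool D  input=if id if bool $  — expand D → if id if
step 5: stack=$ bool if id if  input=if id if bool $  — match if
Stack after step 5: $ bool if id (top = id).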